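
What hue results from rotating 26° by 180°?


New hue = (H + rotation) mod 360
New hue = (26 + 180) mod 360
= 206 mod 360
= 206°


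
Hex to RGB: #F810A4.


F8 → 248 (R)
10 → 16 (G)
A4 → 164 (B)
= RGB(248, 16, 164)


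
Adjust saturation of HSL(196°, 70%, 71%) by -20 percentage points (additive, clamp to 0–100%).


Original S = 70%
Adjustment = -20 percentage points
New S = 70 + (-20) = 50
Clamp to [0, 100] → 50
= HSL(196°, 50%, 71%)


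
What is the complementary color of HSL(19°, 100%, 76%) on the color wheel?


Complement = opposite side of color wheel = hue + 180°
H' = (19 + 180) mod 360 = 199°
S and L unchanged.
= HSL(199°, 100%, 76%)


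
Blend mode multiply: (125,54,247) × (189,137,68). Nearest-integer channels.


Multiply: C = A×B/255, rounded to nearest integer
R: 125×189/255 = 23625/255 ≈ 92.647 → 93
G: 54×137/255 = 7398/255 ≈ 29.012 → 29
B: 247×68/255 = 16796/255 ≈ 65.867 → 66
= RGB(93, 29, 66)


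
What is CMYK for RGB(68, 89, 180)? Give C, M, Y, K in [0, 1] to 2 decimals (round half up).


R'=68/255≈0.2667, G'=89/255≈0.3490, B'=180/255≈0.7059
K = 1 - max(R',G',B') = 1 - 180/255 = 75/255 = 0.29411… → 0.29
(1-R'-K)/(1-K) simplifies to (max-R)/max with max = 180:
C = (180-68)/180 = 112/180 = 0.62222… → 0.62
M = (180-89)/180 = 91/180 = 0.50555… → 0.51
Y = (180-180)/180 = 0/180 = 0 → 0.00
= CMYK(0.62, 0.51, 0.00, 0.29)


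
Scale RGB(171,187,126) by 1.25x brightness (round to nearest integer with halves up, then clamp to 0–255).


Multiply each channel by 1.25, round half up, clamp to [0, 255]
R: 171×1.25 = 213.75 → round → 214
G: 187×1.25 = 233.75 → round → 234
B: 126×1.25 = 157.5 → round → 158
= RGB(214, 234, 158)


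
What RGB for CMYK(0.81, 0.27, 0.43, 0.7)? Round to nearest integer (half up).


R = 255 × (1-C) × (1-K) = 255 × 0.19 × 0.30 = 14.535 → 15
G = 255 × (1-M) × (1-K) = 255 × 0.73 × 0.30 = 55.845 → 56
B = 255 × (1-Y) × (1-K) = 255 × 0.57 × 0.30 = 43.605 → 44
= RGB(15, 56, 44)


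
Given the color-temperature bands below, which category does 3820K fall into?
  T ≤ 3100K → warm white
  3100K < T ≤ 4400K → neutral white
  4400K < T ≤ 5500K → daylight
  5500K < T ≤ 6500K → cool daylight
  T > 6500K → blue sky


Temperature: 3820K
3100K < 3820K ≤ 4400K → neutral white
Classification: neutral white


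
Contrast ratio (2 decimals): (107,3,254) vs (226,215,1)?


Linearize each sRGB channel c=v/255: c/12.92 if c ≤ 0.04045 else ((c+0.055)/1.055)^2.4
L = 0.2126×R_lin + 0.7152×G_lin + 0.0722×B_lin
Color 1 (107,3,254):
  R=107: 107/255≈0.4196 > 0.04045 → ((0.4196+0.055)/1.055)^2.4 ≈ 0.14703
  G=3: 3/255≈0.0118 ≤ 0.04045 → 0.0118/12.92 ≈ 0.00091
  B=254: 254/255≈0.9961 > 0.04045 → ((0.9961+0.055)/1.055)^2.4 ≈ 0.99110
  L1 = 0.2126×0.14703 + 0.7152×0.00091 + 0.0722×0.99110 ≈ 0.10347
Color 2 (226,215,1):
  R=226: 226/255≈0.8863 > 0.04045 → ((0.8863+0.055)/1.055)^2.4 ≈ 0.76052
  G=215: 215/255≈0.8431 > 0.04045 → ((0.8431+0.055)/1.055)^2.4 ≈ 0.67954
  B=1: 1/255≈0.0039 ≤ 0.04045 → 0.0039/12.92 ≈ 0.00030
  L2 = 0.2126×0.76052 + 0.7152×0.67954 + 0.0722×0.00030 ≈ 0.64772
Lighter = 0.64772, Darker = 0.10347
Ratio = (L_lighter + 0.05) / (L_darker + 0.05)
Ratio = (0.64772 + 0.05) / (0.10347 + 0.05) = 0.69772 / 0.15347 ≈ 4.5464
Ratio ≈ 4.55:1


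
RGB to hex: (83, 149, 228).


R = 83 → 53 (hex)
G = 149 → 95 (hex)
B = 228 → E4 (hex)
Hex = #5395E4


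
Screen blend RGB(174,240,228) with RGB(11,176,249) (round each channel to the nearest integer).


Screen: C = 255 - (255-A)×(255-B)/255, rounded to nearest integer
R: 255 - (255-174)×(255-11)/255 = 255 - 19764/255 ≈ 255 - 77.506 = 177.494 → 177
G: 255 - (255-240)×(255-176)/255 = 255 - 1185/255 ≈ 255 - 4.647 = 250.353 → 250
B: 255 - (255-228)×(255-249)/255 = 255 - 162/255 ≈ 255 - 0.635 = 254.365 → 254
= RGB(177, 250, 254)


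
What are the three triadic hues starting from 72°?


Triadic: equally spaced at 120° intervals
H1 = 72°
H2 = (72 + 120) mod 360 = 192°
H3 = (72 + 240) mod 360 = 312°
Triadic = 72°, 192°, 312°


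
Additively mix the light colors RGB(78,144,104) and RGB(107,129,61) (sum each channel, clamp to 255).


Additive: each channel = min(255, C₁+C₂)
R: 78+107 = 185 → 185
G: 144+129 = 273 → 255
B: 104+61 = 165 → 165
= RGB(185, 255, 165)


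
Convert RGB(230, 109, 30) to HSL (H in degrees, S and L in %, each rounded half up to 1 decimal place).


Normalize: R'=230/255≈0.9020, G'=109/255≈0.4275, B'=30/255≈0.1176
Max=230/255, Min=30/255, Δ=Max-Min=200/255
L = (Max+Min)/2 = (230+30)/510 = 260/510 = 0.50980… → L = 51.0%
L > 0.5 → S = Δ/(2-Max-Min) = 200/(510-230-30) = 200/250 = 0.8 → S = 80.0%
(the 1/255 factors cancel in S and H, so raw channel differences can be used)
Max is R' → H = 60 × (((G-B)/Δ) mod 6) = 60 × (((109-30)/200) mod 6)
  79/200 = 0.395
  H = 60 × 0.395 = 23.7° → H = 23.7°
= HSL(23.7°, 80.0%, 51.0%)


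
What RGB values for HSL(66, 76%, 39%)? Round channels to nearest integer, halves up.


H=66°, S=0.76, L=0.39
C = (1-|2L-1|)×S = (1-|-0.22|)×0.76 = 0.5928
H' = H/60 = 66/60 ≈ 1.1000; X = C×(1-|H' mod 2 - 1|) = 0.53352
m = L - C/2 = 0.39 - 0.2964 = 0.0936
Sector ⌊H'⌋ = 1 → (R',G',B') = (0.53352, 0.5928, 0.0)
RGB = ((R'+m)×255, (G'+m)×255, (B'+m)×255) = (159.9156, 175.032, 23.868)
Round half up → RGB(160, 175, 24)


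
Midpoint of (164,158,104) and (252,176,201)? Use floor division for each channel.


Midpoint: each channel = ⌊(C₁+C₂)/2⌋
R: ⌊(164+252)/2⌋ = 208
G: ⌊(158+176)/2⌋ = 167
B: ⌊(104+201)/2⌋ = 152
= RGB(208, 167, 152)


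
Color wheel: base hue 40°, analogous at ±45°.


Base hue: 40°
Left analog: (40 - 45) mod 360 = 355°
Right analog: (40 + 45) mod 360 = 85°
Analogous hues = 355° and 85°


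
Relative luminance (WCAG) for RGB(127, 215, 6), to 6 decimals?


Linearize each channel (sRGB transfer function): c = v/255; c_lin = c/12.92 if c ≤ 0.04045, else ((c+0.055)/1.055)^2.4
  R: 127/255 ≈ 0.498039 > 0.04045 → ((0.498039+0.055)/1.055)^2.4 ≈ 0.212231
  G: 215/255 ≈ 0.843137 > 0.04045 → ((0.843137+0.055)/1.055)^2.4 ≈ 0.679542
  B: 6/255 ≈ 0.023529 ≤ 0.04045 → 0.023529/12.92 ≈ 0.001821
R_lin = 0.212231, G_lin = 0.679542, B_lin = 0.001821
L = 0.2126×R + 0.7152×G + 0.0722×B
L = 0.2126×0.212231 + 0.7152×0.679542 + 0.0722×0.001821
L ≈ 0.531261


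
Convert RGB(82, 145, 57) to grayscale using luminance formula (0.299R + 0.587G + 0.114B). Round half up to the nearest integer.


Gray = 0.299×R + 0.587×G + 0.114×B
Gray = 0.299×82 + 0.587×145 + 0.114×57
Gray = 24.518 + 85.115 + 6.498
Gray = 116.131 → round half up → 116
Gray = 116


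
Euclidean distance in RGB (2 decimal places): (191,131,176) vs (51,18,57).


d = √[(R₁-R₂)² + (G₁-G₂)² + (B₁-B₂)²]
d = √[(191-51)² + (131-18)² + (176-57)²]
d = √[19600 + 12769 + 14161]
d = √46530
d ≈ 215.71


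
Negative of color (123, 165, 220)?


Invert: (255-R, 255-G, 255-B)
R: 255-123 = 132
G: 255-165 = 90
B: 255-220 = 35
= RGB(132, 90, 35)


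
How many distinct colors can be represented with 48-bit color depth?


Colors = 2^bits = 2^48
= 281,474,976,710,656 colors


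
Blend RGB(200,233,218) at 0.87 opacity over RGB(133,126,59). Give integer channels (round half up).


C = α×F + (1-α)×B, with 1-α = 0.13
R: 0.87×200 + 0.13×133 = 174.00 + 17.29 = 191.29 → 191
G: 0.87×233 + 0.13×126 = 202.71 + 16.38 = 219.09 → 219
B: 0.87×218 + 0.13×59 = 189.66 + 7.67 = 197.33 → 197
= RGB(191, 219, 197)


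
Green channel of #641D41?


Color: #641D41
R = 64 = 100
G = 1D = 29
B = 41 = 65
Green = 29


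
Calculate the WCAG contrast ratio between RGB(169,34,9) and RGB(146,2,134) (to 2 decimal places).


Linearize each sRGB channel c=v/255: c/12.92 if c ≤ 0.04045 else ((c+0.055)/1.055)^2.4
L = 0.2126×R_lin + 0.7152×G_lin + 0.0722×B_lin
Color 1 (169,34,9):
  R=169: 169/255≈0.6627 > 0.04045 → ((0.6627+0.055)/1.055)^2.4 ≈ 0.39676
  G=34: 34/255≈0.1333 > 0.04045 → ((0.1333+0.055)/1.055)^2.4 ≈ 0.01600
  B=9: 9/255≈0.0353 ≤ 0.04045 → 0.0353/12.92 ≈ 0.00273
  L1 = 0.2126×0.39676 + 0.7152×0.01600 + 0.0722×0.00273 ≈ 0.09599
Color 2 (146,2,134):
  R=146: 146/255≈0.5725 > 0.04045 → ((0.5725+0.055)/1.055)^2.4 ≈ 0.28744
  G=2: 2/255≈0.0078 ≤ 0.04045 → 0.0078/12.92 ≈ 0.00061
  B=134: 134/255≈0.5255 > 0.04045 → ((0.5255+0.055)/1.055)^2.4 ≈ 0.23840
  L2 = 0.2126×0.28744 + 0.7152×0.00061 + 0.0722×0.23840 ≈ 0.07876
Lighter = 0.09599, Darker = 0.07876
Ratio = (L_lighter + 0.05) / (L_darker + 0.05)
Ratio = (0.09599 + 0.05) / (0.07876 + 0.05) = 0.14599 / 0.12876 ≈ 1.1338
Ratio ≈ 1.13:1


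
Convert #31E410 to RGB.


31 → 49 (R)
E4 → 228 (G)
10 → 16 (B)
= RGB(49, 228, 16)


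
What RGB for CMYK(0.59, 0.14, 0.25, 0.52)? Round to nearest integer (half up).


R = 255 × (1-C) × (1-K) = 255 × 0.41 × 0.48 = 50.184 → 50
G = 255 × (1-M) × (1-K) = 255 × 0.86 × 0.48 = 105.264 → 105
B = 255 × (1-Y) × (1-K) = 255 × 0.75 × 0.48 = 91.8 → 92
= RGB(50, 105, 92)


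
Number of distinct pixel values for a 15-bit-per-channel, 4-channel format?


Total bits = 15 bits/channel × 4 channels = 60 bits
Distinct pixel values = 2^60
= 1,152,921,504,606,846,976 pixel values


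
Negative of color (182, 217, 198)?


Invert: (255-R, 255-G, 255-B)
R: 255-182 = 73
G: 255-217 = 38
B: 255-198 = 57
= RGB(73, 38, 57)


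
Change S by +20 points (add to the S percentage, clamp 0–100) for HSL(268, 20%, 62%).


Original S = 20%
Adjustment = +20 percentage points
New S = 20 + (20) = 40
Clamp to [0, 100] → 40
= HSL(268°, 40%, 62%)


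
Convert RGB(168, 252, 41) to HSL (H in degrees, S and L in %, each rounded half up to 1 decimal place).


Normalize: R'=168/255≈0.6588, G'=252/255≈0.9882, B'=41/255≈0.1608
Max=252/255, Min=41/255, Δ=Max-Min=211/255
L = (Max+Min)/2 = (252+41)/510 = 293/510 = 0.57450… → L = 57.5%
L > 0.5 → S = Δ/(2-Max-Min) = 211/(510-252-41) = 211/217 = 0.97235… → S = 97.2%
(the 1/255 factors cancel in S and H, so raw channel differences can be used)
Max is G' → H = 60 × ((B-R)/Δ + 2) = 60 × ((41-168)/211 + 2)
  -127/211 + 2 = -0.6018… + 2 = 1.3981…
  H = 60 × 1.3981… = 83.886…° → H = 83.9°
= HSL(83.9°, 97.2%, 57.5%)


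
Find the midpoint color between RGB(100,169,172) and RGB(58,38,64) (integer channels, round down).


Midpoint: each channel = ⌊(C₁+C₂)/2⌋
R: ⌊(100+58)/2⌋ = 79
G: ⌊(169+38)/2⌋ = 103
B: ⌊(172+64)/2⌋ = 118
= RGB(79, 103, 118)


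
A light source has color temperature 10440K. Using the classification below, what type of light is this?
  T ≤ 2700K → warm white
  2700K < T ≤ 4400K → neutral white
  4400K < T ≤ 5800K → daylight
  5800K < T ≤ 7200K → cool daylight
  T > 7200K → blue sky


Temperature: 10440K
10440K > 7200K → blue sky
Classification: blue sky


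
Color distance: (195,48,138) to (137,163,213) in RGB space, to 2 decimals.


d = √[(R₁-R₂)² + (G₁-G₂)² + (B₁-B₂)²]
d = √[(195-137)² + (48-163)² + (138-213)²]
d = √[3364 + 13225 + 5625]
d = √22214
d ≈ 149.04


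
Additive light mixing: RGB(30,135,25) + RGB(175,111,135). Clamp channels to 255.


Additive: each channel = min(255, C₁+C₂)
R: 30+175 = 205 → 205
G: 135+111 = 246 → 246
B: 25+135 = 160 → 160
= RGB(205, 246, 160)


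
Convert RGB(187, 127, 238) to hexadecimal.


R = 187 → BB (hex)
G = 127 → 7F (hex)
B = 238 → EE (hex)
Hex = #BB7FEE


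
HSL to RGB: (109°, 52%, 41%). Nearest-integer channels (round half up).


H=109°, S=0.52, L=0.41
C = (1-|2L-1|)×S = (1-|-0.18|)×0.52 = 0.4264
H' = H/60 = 109/60 ≈ 1.8167; X = C×(1-|H' mod 2 - 1|) ≈ 0.0782
m = L - C/2 = 0.41 - 0.2132 = 0.1968
Sector ⌊H'⌋ = 1 → (R',G',B') = (≈0.0782, 0.4264, 0.0)
RGB = ((R'+m)×255, (G'+m)×255, (B'+m)×255) = (70.1182, 158.916, 50.184)
Round half up → RGB(70, 159, 50)


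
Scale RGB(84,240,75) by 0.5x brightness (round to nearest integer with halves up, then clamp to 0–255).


Multiply each channel by 0.5, round half up, clamp to [0, 255]
R: 84×0.5 = 42
G: 240×0.5 = 120
B: 75×0.5 = 37.5 → round → 38
= RGB(42, 120, 38)


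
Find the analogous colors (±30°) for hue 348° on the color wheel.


Base hue: 348°
Left analog: (348 - 30) mod 360 = 318°
Right analog: (348 + 30) mod 360 = 18°
Analogous hues = 318° and 18°


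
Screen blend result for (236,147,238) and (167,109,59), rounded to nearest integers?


Screen: C = 255 - (255-A)×(255-B)/255, rounded to nearest integer
R: 255 - (255-236)×(255-167)/255 = 255 - 1672/255 ≈ 255 - 6.557 = 248.443 → 248
G: 255 - (255-147)×(255-109)/255 = 255 - 15768/255 ≈ 255 - 61.835 = 193.165 → 193
B: 255 - (255-238)×(255-59)/255 = 255 - 3332/255 ≈ 255 - 13.067 = 241.933 → 242
= RGB(248, 193, 242)


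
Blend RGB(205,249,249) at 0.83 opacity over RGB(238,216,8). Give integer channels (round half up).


C = α×F + (1-α)×B, with 1-α = 0.17
R: 0.83×205 + 0.17×238 = 170.15 + 40.46 = 210.61 → 211
G: 0.83×249 + 0.17×216 = 206.67 + 36.72 = 243.39 → 243
B: 0.83×249 + 0.17×8 = 206.67 + 1.36 = 208.03 → 208
= RGB(211, 243, 208)


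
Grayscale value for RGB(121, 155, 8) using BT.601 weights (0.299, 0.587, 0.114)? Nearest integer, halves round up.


Gray = 0.299×R + 0.587×G + 0.114×B
Gray = 0.299×121 + 0.587×155 + 0.114×8
Gray = 36.179 + 90.985 + 0.912
Gray = 128.076 → round half up → 128
Gray = 128


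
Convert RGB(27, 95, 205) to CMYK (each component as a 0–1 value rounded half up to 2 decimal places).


R'=27/255≈0.1059, G'=95/255≈0.3725, B'=205/255≈0.8039
K = 1 - max(R',G',B') = 1 - 205/255 = 50/255 = 0.19607… → 0.20
(1-R'-K)/(1-K) simplifies to (max-R)/max with max = 205:
C = (205-27)/205 = 178/205 = 0.86829… → 0.87
M = (205-95)/205 = 110/205 = 0.53658… → 0.54
Y = (205-205)/205 = 0/205 = 0 → 0.00
= CMYK(0.87, 0.54, 0.00, 0.20)


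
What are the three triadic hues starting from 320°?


Triadic: equally spaced at 120° intervals
H1 = 320°
H2 = (320 + 120) mod 360 = 80°
H3 = (320 + 240) mod 360 = 200°
Triadic = 320°, 80°, 200°


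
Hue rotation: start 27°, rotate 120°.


New hue = (H + rotation) mod 360
New hue = (27 + 120) mod 360
= 147 mod 360
= 147°


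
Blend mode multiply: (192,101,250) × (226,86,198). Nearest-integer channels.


Multiply: C = A×B/255, rounded to nearest integer
R: 192×226/255 = 43392/255 ≈ 170.165 → 170
G: 101×86/255 = 8686/255 ≈ 34.063 → 34
B: 250×198/255 = 49500/255 ≈ 194.118 → 194
= RGB(170, 34, 194)


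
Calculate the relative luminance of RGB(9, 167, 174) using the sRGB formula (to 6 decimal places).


Linearize each channel (sRGB transfer function): c = v/255; c_lin = c/12.92 if c ≤ 0.04045, else ((c+0.055)/1.055)^2.4
  R: 9/255 ≈ 0.035294 ≤ 0.04045 → 0.035294/12.92 ≈ 0.002732
  G: 167/255 ≈ 0.654902 > 0.04045 → ((0.654902+0.055)/1.055)^2.4 ≈ 0.386429
  B: 174/255 ≈ 0.682353 > 0.04045 → ((0.682353+0.055)/1.055)^2.4 ≈ 0.423268
R_lin = 0.002732, G_lin = 0.386429, B_lin = 0.423268
L = 0.2126×R + 0.7152×G + 0.0722×B
L = 0.2126×0.002732 + 0.7152×0.386429 + 0.0722×0.423268
L ≈ 0.307515


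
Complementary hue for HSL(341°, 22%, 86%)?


Complement = opposite side of color wheel = hue + 180°
H' = (341 + 180) mod 360 = 161°
S and L unchanged.
= HSL(161°, 22%, 86%)


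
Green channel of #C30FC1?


Color: #C30FC1
R = C3 = 195
G = 0F = 15
B = C1 = 193
Green = 15


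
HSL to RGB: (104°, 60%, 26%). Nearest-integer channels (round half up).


H=104°, S=0.60, L=0.26
C = (1-|2L-1|)×S = (1-|-0.48|)×0.60 = 0.312
H' = H/60 = 104/60 ≈ 1.7333; X = C×(1-|H' mod 2 - 1|) = 0.0832
m = L - C/2 = 0.26 - 0.156 = 0.104
Sector ⌊H'⌋ = 1 → (R',G',B') = (0.0832, 0.312, 0.0)
RGB = ((R'+m)×255, (G'+m)×255, (B'+m)×255) = (47.736, 106.08, 26.52)
Round half up → RGB(48, 106, 27)


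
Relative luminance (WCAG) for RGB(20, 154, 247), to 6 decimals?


Linearize each channel (sRGB transfer function): c = v/255; c_lin = c/12.92 if c ≤ 0.04045, else ((c+0.055)/1.055)^2.4
  R: 20/255 ≈ 0.078431 > 0.04045 → ((0.078431+0.055)/1.055)^2.4 ≈ 0.006995
  G: 154/255 ≈ 0.603922 > 0.04045 → ((0.603922+0.055)/1.055)^2.4 ≈ 0.323143
  B: 247/255 ≈ 0.968627 > 0.04045 → ((0.968627+0.055)/1.055)^2.4 ≈ 0.930111
R_lin = 0.006995, G_lin = 0.323143, B_lin = 0.930111
L = 0.2126×R + 0.7152×G + 0.0722×B
L = 0.2126×0.006995 + 0.7152×0.323143 + 0.0722×0.930111
L ≈ 0.299753


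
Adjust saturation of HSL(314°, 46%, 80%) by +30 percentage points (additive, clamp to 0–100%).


Original S = 46%
Adjustment = +30 percentage points
New S = 46 + (30) = 76
Clamp to [0, 100] → 76
= HSL(314°, 76%, 80%)


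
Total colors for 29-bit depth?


Colors = 2^bits = 2^29
= 536,870,912 colors


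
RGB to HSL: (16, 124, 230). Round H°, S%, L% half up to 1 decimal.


Normalize: R'=16/255≈0.0627, G'=124/255≈0.4863, B'=230/255≈0.9020
Max=230/255, Min=16/255, Δ=Max-Min=214/255
L = (Max+Min)/2 = (230+16)/510 = 246/510 = 0.48235… → L = 48.2%
L ≤ 0.5 → S = Δ/(Max+Min) = 214/(230+16) = 214/246 = 0.86991… → S = 87.0%
(the 1/255 factors cancel in S and H, so raw channel differences can be used)
Max is B' → H = 60 × ((R-G)/Δ + 4) = 60 × ((16-124)/214 + 4)
  -108/214 + 4 = -0.5046… + 4 = 3.4953…
  H = 60 × 3.4953… = 209.719…° → H = 209.7°
= HSL(209.7°, 87.0%, 48.2%)


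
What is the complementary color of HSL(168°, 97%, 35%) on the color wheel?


Complement = opposite side of color wheel = hue + 180°
H' = (168 + 180) mod 360 = 348°
S and L unchanged.
= HSL(348°, 97%, 35%)


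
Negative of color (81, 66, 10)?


Invert: (255-R, 255-G, 255-B)
R: 255-81 = 174
G: 255-66 = 189
B: 255-10 = 245
= RGB(174, 189, 245)


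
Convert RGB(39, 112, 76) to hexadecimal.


R = 39 → 27 (hex)
G = 112 → 70 (hex)
B = 76 → 4C (hex)
Hex = #27704C


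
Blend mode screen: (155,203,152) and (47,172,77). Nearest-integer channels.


Screen: C = 255 - (255-A)×(255-B)/255, rounded to nearest integer
R: 255 - (255-155)×(255-47)/255 = 255 - 20800/255 ≈ 255 - 81.569 = 173.431 → 173
G: 255 - (255-203)×(255-172)/255 = 255 - 4316/255 ≈ 255 - 16.925 = 238.075 → 238
B: 255 - (255-152)×(255-77)/255 = 255 - 18334/255 ≈ 255 - 71.898 = 183.102 → 183
= RGB(173, 238, 183)


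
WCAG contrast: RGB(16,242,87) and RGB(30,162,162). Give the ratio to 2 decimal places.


Linearize each sRGB channel c=v/255: c/12.92 if c ≤ 0.04045 else ((c+0.055)/1.055)^2.4
L = 0.2126×R_lin + 0.7152×G_lin + 0.0722×B_lin
Color 1 (16,242,87):
  R=16: 16/255≈0.0627 > 0.04045 → ((0.0627+0.055)/1.055)^2.4 ≈ 0.00518
  G=242: 242/255≈0.9490 > 0.04045 → ((0.9490+0.055)/1.055)^2.4 ≈ 0.88792
  B=87: 87/255≈0.3412 > 0.04045 → ((0.3412+0.055)/1.055)^2.4 ≈ 0.09531
  L1 = 0.2126×0.00518 + 0.7152×0.88792 + 0.0722×0.09531 ≈ 0.64303
Color 2 (30,162,162):
  R=30: 30/255≈0.1176 > 0.04045 → ((0.1176+0.055)/1.055)^2.4 ≈ 0.01298
  G=162: 162/255≈0.6353 > 0.04045 → ((0.6353+0.055)/1.055)^2.4 ≈ 0.36131
  B=162: 162/255≈0.6353 > 0.04045 → ((0.6353+0.055)/1.055)^2.4 ≈ 0.36131
  L2 = 0.2126×0.01298 + 0.7152×0.36131 + 0.0722×0.36131 ≈ 0.28725
Lighter = 0.64303, Darker = 0.28725
Ratio = (L_lighter + 0.05) / (L_darker + 0.05)
Ratio = (0.64303 + 0.05) / (0.28725 + 0.05) = 0.69303 / 0.33725 ≈ 2.0549
Ratio ≈ 2.05:1


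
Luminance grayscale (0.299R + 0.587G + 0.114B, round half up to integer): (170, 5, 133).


Gray = 0.299×R + 0.587×G + 0.114×B
Gray = 0.299×170 + 0.587×5 + 0.114×133
Gray = 50.830 + 2.935 + 15.162
Gray = 68.927 → round half up → 69
Gray = 69


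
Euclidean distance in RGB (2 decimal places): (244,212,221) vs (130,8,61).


d = √[(R₁-R₂)² + (G₁-G₂)² + (B₁-B₂)²]
d = √[(244-130)² + (212-8)² + (221-61)²]
d = √[12996 + 41616 + 25600]
d = √80212
d ≈ 283.22


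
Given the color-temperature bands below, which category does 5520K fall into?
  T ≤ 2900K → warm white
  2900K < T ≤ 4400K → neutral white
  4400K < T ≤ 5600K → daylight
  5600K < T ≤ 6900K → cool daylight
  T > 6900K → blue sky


Temperature: 5520K
4400K < 5520K ≤ 5600K → daylight
Classification: daylight


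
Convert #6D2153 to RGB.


6D → 109 (R)
21 → 33 (G)
53 → 83 (B)
= RGB(109, 33, 83)


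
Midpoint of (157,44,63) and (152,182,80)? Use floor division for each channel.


Midpoint: each channel = ⌊(C₁+C₂)/2⌋
R: ⌊(157+152)/2⌋ = 154
G: ⌊(44+182)/2⌋ = 113
B: ⌊(63+80)/2⌋ = 71
= RGB(154, 113, 71)


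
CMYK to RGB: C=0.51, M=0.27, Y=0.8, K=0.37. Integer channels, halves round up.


R = 255 × (1-C) × (1-K) = 255 × 0.49 × 0.63 = 78.7185 → 79
G = 255 × (1-M) × (1-K) = 255 × 0.73 × 0.63 = 117.2745 → 117
B = 255 × (1-Y) × (1-K) = 255 × 0.20 × 0.63 = 32.13 → 32
= RGB(79, 117, 32)


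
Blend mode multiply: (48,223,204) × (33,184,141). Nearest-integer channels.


Multiply: C = A×B/255, rounded to nearest integer
R: 48×33/255 = 1584/255 ≈ 6.212 → 6
G: 223×184/255 = 41032/255 ≈ 160.910 → 161
B: 204×141/255 = 28764/255 ≈ 112.800 → 113
= RGB(6, 161, 113)


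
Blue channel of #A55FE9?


Color: #A55FE9
R = A5 = 165
G = 5F = 95
B = E9 = 233
Blue = 233


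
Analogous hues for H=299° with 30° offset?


Base hue: 299°
Left analog: (299 - 30) mod 360 = 269°
Right analog: (299 + 30) mod 360 = 329°
Analogous hues = 269° and 329°


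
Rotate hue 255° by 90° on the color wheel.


New hue = (H + rotation) mod 360
New hue = (255 + 90) mod 360
= 345 mod 360
= 345°


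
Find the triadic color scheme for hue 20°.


Triadic: equally spaced at 120° intervals
H1 = 20°
H2 = (20 + 120) mod 360 = 140°
H3 = (20 + 240) mod 360 = 260°
Triadic = 20°, 140°, 260°


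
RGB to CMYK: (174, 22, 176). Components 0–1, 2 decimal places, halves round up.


R'=174/255≈0.6824, G'=22/255≈0.0863, B'=176/255≈0.6902
K = 1 - max(R',G',B') = 1 - 176/255 = 79/255 = 0.30980… → 0.31
(1-R'-K)/(1-K) simplifies to (max-R)/max with max = 176:
C = (176-174)/176 = 2/176 = 0.01136… → 0.01
M = (176-22)/176 = 154/176 = 0.875 → 0.88
Y = (176-176)/176 = 0/176 = 0 → 0.00
= CMYK(0.01, 0.88, 0.00, 0.31)


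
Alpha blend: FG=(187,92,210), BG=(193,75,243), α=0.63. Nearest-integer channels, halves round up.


C = α×F + (1-α)×B, with 1-α = 0.37
R: 0.63×187 + 0.37×193 = 117.81 + 71.41 = 189.22 → 189
G: 0.63×92 + 0.37×75 = 57.96 + 27.75 = 85.71 → 86
B: 0.63×210 + 0.37×243 = 132.30 + 89.91 = 222.21 → 222
= RGB(189, 86, 222)


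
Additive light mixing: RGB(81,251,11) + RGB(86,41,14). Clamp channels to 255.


Additive: each channel = min(255, C₁+C₂)
R: 81+86 = 167 → 167
G: 251+41 = 292 → 255
B: 11+14 = 25 → 25
= RGB(167, 255, 25)


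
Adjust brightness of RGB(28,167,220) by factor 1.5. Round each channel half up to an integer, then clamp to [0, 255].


Multiply each channel by 1.5, round half up, clamp to [0, 255]
R: 28×1.5 = 42
G: 167×1.5 = 250.5 → round → 251
B: 220×1.5 = 330 → clamp → 255
= RGB(42, 251, 255)


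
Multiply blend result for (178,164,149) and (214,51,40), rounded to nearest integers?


Multiply: C = A×B/255, rounded to nearest integer
R: 178×214/255 = 38092/255 ≈ 149.380 → 149
G: 164×51/255 = 8364/255 ≈ 32.800 → 33
B: 149×40/255 = 5960/255 ≈ 23.373 → 23
= RGB(149, 33, 23)


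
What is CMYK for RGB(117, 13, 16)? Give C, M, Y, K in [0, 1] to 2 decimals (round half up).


R'=117/255≈0.4588, G'=13/255≈0.0510, B'=16/255≈0.0627
K = 1 - max(R',G',B') = 1 - 117/255 = 138/255 = 0.54117… → 0.54
(1-R'-K)/(1-K) simplifies to (max-R)/max with max = 117:
C = (117-117)/117 = 0/117 = 0 → 0.00
M = (117-13)/117 = 104/117 = 0.88888… → 0.89
Y = (117-16)/117 = 101/117 = 0.86324… → 0.86
= CMYK(0.00, 0.89, 0.86, 0.54)


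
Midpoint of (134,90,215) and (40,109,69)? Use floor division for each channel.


Midpoint: each channel = ⌊(C₁+C₂)/2⌋
R: ⌊(134+40)/2⌋ = 87
G: ⌊(90+109)/2⌋ = 99
B: ⌊(215+69)/2⌋ = 142
= RGB(87, 99, 142)


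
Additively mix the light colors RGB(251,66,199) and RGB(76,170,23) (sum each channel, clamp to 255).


Additive: each channel = min(255, C₁+C₂)
R: 251+76 = 327 → 255
G: 66+170 = 236 → 236
B: 199+23 = 222 → 222
= RGB(255, 236, 222)


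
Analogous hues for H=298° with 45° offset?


Base hue: 298°
Left analog: (298 - 45) mod 360 = 253°
Right analog: (298 + 45) mod 360 = 343°
Analogous hues = 253° and 343°


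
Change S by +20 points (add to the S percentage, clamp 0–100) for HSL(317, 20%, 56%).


Original S = 20%
Adjustment = +20 percentage points
New S = 20 + (20) = 40
Clamp to [0, 100] → 40
= HSL(317°, 40%, 56%)


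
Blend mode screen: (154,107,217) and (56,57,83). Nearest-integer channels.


Screen: C = 255 - (255-A)×(255-B)/255, rounded to nearest integer
R: 255 - (255-154)×(255-56)/255 = 255 - 20099/255 ≈ 255 - 78.820 = 176.180 → 176
G: 255 - (255-107)×(255-57)/255 = 255 - 29304/255 ≈ 255 - 114.918 = 140.082 → 140
B: 255 - (255-217)×(255-83)/255 = 255 - 6536/255 ≈ 255 - 25.631 = 229.369 → 229
= RGB(176, 140, 229)


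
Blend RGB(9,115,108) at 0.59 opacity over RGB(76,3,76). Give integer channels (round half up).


C = α×F + (1-α)×B, with 1-α = 0.41
R: 0.59×9 + 0.41×76 = 5.31 + 31.16 = 36.47 → 36
G: 0.59×115 + 0.41×3 = 67.85 + 1.23 = 69.08 → 69
B: 0.59×108 + 0.41×76 = 63.72 + 31.16 = 94.88 → 95
= RGB(36, 69, 95)


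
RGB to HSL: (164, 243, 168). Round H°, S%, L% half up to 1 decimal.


Normalize: R'=164/255≈0.6431, G'=243/255≈0.9529, B'=168/255≈0.6588
Max=243/255, Min=164/255, Δ=Max-Min=79/255
L = (Max+Min)/2 = (243+164)/510 = 407/510 = 0.79803… → L = 79.8%
L > 0.5 → S = Δ/(2-Max-Min) = 79/(510-243-164) = 79/103 = 0.76699… → S = 76.7%
(the 1/255 factors cancel in S and H, so raw channel differences can be used)
Max is G' → H = 60 × ((B-R)/Δ + 2) = 60 × ((168-164)/79 + 2)
  4/79 + 2 = 0.0506… + 2 = 2.0506…
  H = 60 × 2.0506… = 123.037…° → H = 123.0°
= HSL(123.0°, 76.7%, 79.8%)


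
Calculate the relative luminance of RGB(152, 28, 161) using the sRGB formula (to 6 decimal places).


Linearize each channel (sRGB transfer function): c = v/255; c_lin = c/12.92 if c ≤ 0.04045, else ((c+0.055)/1.055)^2.4
  R: 152/255 ≈ 0.596078 > 0.04045 → ((0.596078+0.055)/1.055)^2.4 ≈ 0.313989
  G: 28/255 ≈ 0.109804 > 0.04045 → ((0.109804+0.055)/1.055)^2.4 ≈ 0.011612
  B: 161/255 ≈ 0.631373 > 0.04045 → ((0.631373+0.055)/1.055)^2.4 ≈ 0.356400
R_lin = 0.313989, G_lin = 0.011612, B_lin = 0.356400
L = 0.2126×R + 0.7152×G + 0.0722×B
L = 0.2126×0.313989 + 0.7152×0.011612 + 0.0722×0.356400
L ≈ 0.100791


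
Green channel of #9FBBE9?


Color: #9FBBE9
R = 9F = 159
G = BB = 187
B = E9 = 233
Green = 187


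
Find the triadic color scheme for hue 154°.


Triadic: equally spaced at 120° intervals
H1 = 154°
H2 = (154 + 120) mod 360 = 274°
H3 = (154 + 240) mod 360 = 34°
Triadic = 154°, 274°, 34°


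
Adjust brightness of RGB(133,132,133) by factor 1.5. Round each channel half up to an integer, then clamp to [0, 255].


Multiply each channel by 1.5, round half up, clamp to [0, 255]
R: 133×1.5 = 199.5 → round → 200
G: 132×1.5 = 198
B: 133×1.5 = 199.5 → round → 200
= RGB(200, 198, 200)


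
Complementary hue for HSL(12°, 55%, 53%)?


Complement = opposite side of color wheel = hue + 180°
H' = (12 + 180) mod 360 = 192°
S and L unchanged.
= HSL(192°, 55%, 53%)


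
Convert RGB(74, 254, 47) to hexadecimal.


R = 74 → 4A (hex)
G = 254 → FE (hex)
B = 47 → 2F (hex)
Hex = #4AFE2F


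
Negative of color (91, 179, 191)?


Invert: (255-R, 255-G, 255-B)
R: 255-91 = 164
G: 255-179 = 76
B: 255-191 = 64
= RGB(164, 76, 64)


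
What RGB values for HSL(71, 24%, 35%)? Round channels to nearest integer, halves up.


H=71°, S=0.24, L=0.35
C = (1-|2L-1|)×S = (1-|-0.30|)×0.24 = 0.168
H' = H/60 = 71/60 ≈ 1.1833; X = C×(1-|H' mod 2 - 1|) = 0.1372
m = L - C/2 = 0.35 - 0.084 = 0.266
Sector ⌊H'⌋ = 1 → (R',G',B') = (0.1372, 0.168, 0.0)
RGB = ((R'+m)×255, (G'+m)×255, (B'+m)×255) = (102.816, 110.67, 67.83)
Round half up → RGB(103, 111, 68)


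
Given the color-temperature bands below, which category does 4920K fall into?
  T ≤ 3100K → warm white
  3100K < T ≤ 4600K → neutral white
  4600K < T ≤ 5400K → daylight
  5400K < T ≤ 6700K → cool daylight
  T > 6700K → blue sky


Temperature: 4920K
4600K < 4920K ≤ 5400K → daylight
Classification: daylight


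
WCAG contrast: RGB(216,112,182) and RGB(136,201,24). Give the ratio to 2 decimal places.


Linearize each sRGB channel c=v/255: c/12.92 if c ≤ 0.04045 else ((c+0.055)/1.055)^2.4
L = 0.2126×R_lin + 0.7152×G_lin + 0.0722×B_lin
Color 1 (216,112,182):
  R=216: 216/255≈0.8471 > 0.04045 → ((0.8471+0.055)/1.055)^2.4 ≈ 0.68669
  G=112: 112/255≈0.4392 > 0.04045 → ((0.4392+0.055)/1.055)^2.4 ≈ 0.16203
  B=182: 182/255≈0.7137 > 0.04045 → ((0.7137+0.055)/1.055)^2.4 ≈ 0.46778
  L1 = 0.2126×0.68669 + 0.7152×0.16203 + 0.0722×0.46778 ≈ 0.29565
Color 2 (136,201,24):
  R=136: 136/255≈0.5333 > 0.04045 → ((0.5333+0.055)/1.055)^2.4 ≈ 0.24620
  G=201: 201/255≈0.7882 > 0.04045 → ((0.7882+0.055)/1.055)^2.4 ≈ 0.58408
  B=24: 24/255≈0.0941 > 0.04045 → ((0.0941+0.055)/1.055)^2.4 ≈ 0.00913
  L2 = 0.2126×0.24620 + 0.7152×0.58408 + 0.0722×0.00913 ≈ 0.47073
Lighter = 0.47073, Darker = 0.29565
Ratio = (L_lighter + 0.05) / (L_darker + 0.05)
Ratio = (0.47073 + 0.05) / (0.29565 + 0.05) = 0.52073 / 0.34565 ≈ 1.5066
Ratio ≈ 1.51:1


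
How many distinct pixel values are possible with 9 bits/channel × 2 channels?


Total bits = 9 bits/channel × 2 channels = 18 bits
Distinct pixel values = 2^18
= 262,144 pixel values


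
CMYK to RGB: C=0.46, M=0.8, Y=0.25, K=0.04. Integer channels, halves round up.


R = 255 × (1-C) × (1-K) = 255 × 0.54 × 0.96 = 132.192 → 132
G = 255 × (1-M) × (1-K) = 255 × 0.20 × 0.96 = 48.96 → 49
B = 255 × (1-Y) × (1-K) = 255 × 0.75 × 0.96 = 183.6 → 184
= RGB(132, 49, 184)


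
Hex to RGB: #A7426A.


A7 → 167 (R)
42 → 66 (G)
6A → 106 (B)
= RGB(167, 66, 106)


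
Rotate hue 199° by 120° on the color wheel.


New hue = (H + rotation) mod 360
New hue = (199 + 120) mod 360
= 319 mod 360
= 319°


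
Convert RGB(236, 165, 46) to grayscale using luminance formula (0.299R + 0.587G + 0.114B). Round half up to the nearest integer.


Gray = 0.299×R + 0.587×G + 0.114×B
Gray = 0.299×236 + 0.587×165 + 0.114×46
Gray = 70.564 + 96.855 + 5.244
Gray = 172.663 → round half up → 173
Gray = 173


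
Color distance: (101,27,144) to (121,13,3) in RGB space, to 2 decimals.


d = √[(R₁-R₂)² + (G₁-G₂)² + (B₁-B₂)²]
d = √[(101-121)² + (27-13)² + (144-3)²]
d = √[400 + 196 + 19881]
d = √20477
d ≈ 143.10


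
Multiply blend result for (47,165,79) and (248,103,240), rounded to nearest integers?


Multiply: C = A×B/255, rounded to nearest integer
R: 47×248/255 = 11656/255 ≈ 45.710 → 46
G: 165×103/255 = 16995/255 ≈ 66.647 → 67
B: 79×240/255 = 18960/255 ≈ 74.353 → 74
= RGB(46, 67, 74)


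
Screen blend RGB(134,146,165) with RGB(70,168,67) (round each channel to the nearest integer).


Screen: C = 255 - (255-A)×(255-B)/255, rounded to nearest integer
R: 255 - (255-134)×(255-70)/255 = 255 - 22385/255 ≈ 255 - 87.784 = 167.216 → 167
G: 255 - (255-146)×(255-168)/255 = 255 - 9483/255 ≈ 255 - 37.188 = 217.812 → 218
B: 255 - (255-165)×(255-67)/255 = 255 - 16920/255 ≈ 255 - 66.353 = 188.647 → 189
= RGB(167, 218, 189)


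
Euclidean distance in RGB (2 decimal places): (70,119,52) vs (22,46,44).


d = √[(R₁-R₂)² + (G₁-G₂)² + (B₁-B₂)²]
d = √[(70-22)² + (119-46)² + (52-44)²]
d = √[2304 + 5329 + 64]
d = √7697
d ≈ 87.73


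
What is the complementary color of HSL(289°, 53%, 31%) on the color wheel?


Complement = opposite side of color wheel = hue + 180°
H' = (289 + 180) mod 360 = 109°
S and L unchanged.
= HSL(109°, 53%, 31%)


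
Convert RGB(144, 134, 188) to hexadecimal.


R = 144 → 90 (hex)
G = 134 → 86 (hex)
B = 188 → BC (hex)
Hex = #9086BC


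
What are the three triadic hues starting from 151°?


Triadic: equally spaced at 120° intervals
H1 = 151°
H2 = (151 + 120) mod 360 = 271°
H3 = (151 + 240) mod 360 = 31°
Triadic = 151°, 271°, 31°


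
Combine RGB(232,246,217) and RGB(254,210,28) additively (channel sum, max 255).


Additive: each channel = min(255, C₁+C₂)
R: 232+254 = 486 → 255
G: 246+210 = 456 → 255
B: 217+28 = 245 → 245
= RGB(255, 255, 245)


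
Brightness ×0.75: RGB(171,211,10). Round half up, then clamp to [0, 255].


Multiply each channel by 0.75, round half up, clamp to [0, 255]
R: 171×0.75 = 128.25 → round → 128
G: 211×0.75 = 158.25 → round → 158
B: 10×0.75 = 7.5 → round → 8
= RGB(128, 158, 8)


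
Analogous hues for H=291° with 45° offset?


Base hue: 291°
Left analog: (291 - 45) mod 360 = 246°
Right analog: (291 + 45) mod 360 = 336°
Analogous hues = 246° and 336°


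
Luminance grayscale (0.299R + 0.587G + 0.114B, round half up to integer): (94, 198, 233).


Gray = 0.299×R + 0.587×G + 0.114×B
Gray = 0.299×94 + 0.587×198 + 0.114×233
Gray = 28.106 + 116.226 + 26.562
Gray = 170.894 → round half up → 171
Gray = 171


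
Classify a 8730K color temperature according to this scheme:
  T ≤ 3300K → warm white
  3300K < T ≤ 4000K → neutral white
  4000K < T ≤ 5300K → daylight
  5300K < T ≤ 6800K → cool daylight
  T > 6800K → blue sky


Temperature: 8730K
8730K > 6800K → blue sky
Classification: blue sky


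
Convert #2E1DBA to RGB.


2E → 46 (R)
1D → 29 (G)
BA → 186 (B)
= RGB(46, 29, 186)


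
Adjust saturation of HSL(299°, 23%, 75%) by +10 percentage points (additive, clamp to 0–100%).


Original S = 23%
Adjustment = +10 percentage points
New S = 23 + (10) = 33
Clamp to [0, 100] → 33
= HSL(299°, 33%, 75%)


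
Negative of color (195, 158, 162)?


Invert: (255-R, 255-G, 255-B)
R: 255-195 = 60
G: 255-158 = 97
B: 255-162 = 93
= RGB(60, 97, 93)


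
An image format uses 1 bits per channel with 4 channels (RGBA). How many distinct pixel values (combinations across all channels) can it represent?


Total bits = 1 bits/channel × 4 channels = 4 bits
Distinct pixel values = 2^4
= 16 pixel values


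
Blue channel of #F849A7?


Color: #F849A7
R = F8 = 248
G = 49 = 73
B = A7 = 167
Blue = 167


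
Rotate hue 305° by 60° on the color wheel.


New hue = (H + rotation) mod 360
New hue = (305 + 60) mod 360
= 365 mod 360
= 5°


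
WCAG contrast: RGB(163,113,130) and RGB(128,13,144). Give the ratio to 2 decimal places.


Linearize each sRGB channel c=v/255: c/12.92 if c ≤ 0.04045 else ((c+0.055)/1.055)^2.4
L = 0.2126×R_lin + 0.7152×G_lin + 0.0722×B_lin
Color 1 (163,113,130):
  R=163: 163/255≈0.6392 > 0.04045 → ((0.6392+0.055)/1.055)^2.4 ≈ 0.36625
  G=113: 113/255≈0.4431 > 0.04045 → ((0.4431+0.055)/1.055)^2.4 ≈ 0.16513
  B=130: 130/255≈0.5098 > 0.04045 → ((0.5098+0.055)/1.055)^2.4 ≈ 0.22323
  L1 = 0.2126×0.36625 + 0.7152×0.16513 + 0.0722×0.22323 ≈ 0.21208
Color 2 (128,13,144):
  R=128: 128/255≈0.5020 > 0.04045 → ((0.5020+0.055)/1.055)^2.4 ≈ 0.21586
  G=13: 13/255≈0.0510 > 0.04045 → ((0.0510+0.055)/1.055)^2.4 ≈ 0.00402
  B=144: 144/255≈0.5647 > 0.04045 → ((0.5647+0.055)/1.055)^2.4 ≈ 0.27889
  L2 = 0.2126×0.21586 + 0.7152×0.00402 + 0.0722×0.27889 ≈ 0.06891
Lighter = 0.21208, Darker = 0.06891
Ratio = (L_lighter + 0.05) / (L_darker + 0.05)
Ratio = (0.21208 + 0.05) / (0.06891 + 0.05) = 0.26208 / 0.11891 ≈ 2.2041
Ratio ≈ 2.20:1


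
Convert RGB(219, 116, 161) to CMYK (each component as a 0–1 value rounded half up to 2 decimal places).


R'=219/255≈0.8588, G'=116/255≈0.4549, B'=161/255≈0.6314
K = 1 - max(R',G',B') = 1 - 219/255 = 36/255 = 0.14117… → 0.14
(1-R'-K)/(1-K) simplifies to (max-R)/max with max = 219:
C = (219-219)/219 = 0/219 = 0 → 0.00
M = (219-116)/219 = 103/219 = 0.47031… → 0.47
Y = (219-161)/219 = 58/219 = 0.26484… → 0.26
= CMYK(0.00, 0.47, 0.26, 0.14)


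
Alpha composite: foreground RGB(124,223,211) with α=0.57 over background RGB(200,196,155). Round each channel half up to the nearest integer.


C = α×F + (1-α)×B, with 1-α = 0.43
R: 0.57×124 + 0.43×200 = 70.68 + 86.00 = 156.68 → 157
G: 0.57×223 + 0.43×196 = 127.11 + 84.28 = 211.39 → 211
B: 0.57×211 + 0.43×155 = 120.27 + 66.65 = 186.92 → 187
= RGB(157, 211, 187)


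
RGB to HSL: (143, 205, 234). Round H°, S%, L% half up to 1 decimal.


Normalize: R'=143/255≈0.5608, G'=205/255≈0.8039, B'=234/255≈0.9176
Max=234/255, Min=143/255, Δ=Max-Min=91/255
L = (Max+Min)/2 = (234+143)/510 = 377/510 = 0.73921… → L = 73.9%
L > 0.5 → S = Δ/(2-Max-Min) = 91/(510-234-143) = 91/133 = 0.68421… → S = 68.4%
(the 1/255 factors cancel in S and H, so raw channel differences can be used)
Max is B' → H = 60 × ((R-G)/Δ + 4) = 60 × ((143-205)/91 + 4)
  -62/91 + 4 = -0.6813… + 4 = 3.3186…
  H = 60 × 3.3186… = 199.120…° → H = 199.1°
= HSL(199.1°, 68.4%, 73.9%)


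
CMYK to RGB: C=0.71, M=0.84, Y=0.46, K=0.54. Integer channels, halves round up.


R = 255 × (1-C) × (1-K) = 255 × 0.29 × 0.46 = 34.017 → 34
G = 255 × (1-M) × (1-K) = 255 × 0.16 × 0.46 = 18.768 → 19
B = 255 × (1-Y) × (1-K) = 255 × 0.54 × 0.46 = 63.342 → 63
= RGB(34, 19, 63)


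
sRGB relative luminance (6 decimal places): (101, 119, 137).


Linearize each channel (sRGB transfer function): c = v/255; c_lin = c/12.92 if c ≤ 0.04045, else ((c+0.055)/1.055)^2.4
  R: 101/255 ≈ 0.396078 > 0.04045 → ((0.396078+0.055)/1.055)^2.4 ≈ 0.130136
  G: 119/255 ≈ 0.466667 > 0.04045 → ((0.466667+0.055)/1.055)^2.4 ≈ 0.184475
  B: 137/255 ≈ 0.537255 > 0.04045 → ((0.537255+0.055)/1.055)^2.4 ≈ 0.250158
R_lin = 0.130136, G_lin = 0.184475, B_lin = 0.250158
L = 0.2126×R + 0.7152×G + 0.0722×B
L = 0.2126×0.130136 + 0.7152×0.184475 + 0.0722×0.250158
L ≈ 0.177665


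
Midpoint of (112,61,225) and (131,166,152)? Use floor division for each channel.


Midpoint: each channel = ⌊(C₁+C₂)/2⌋
R: ⌊(112+131)/2⌋ = 121
G: ⌊(61+166)/2⌋ = 113
B: ⌊(225+152)/2⌋ = 188
= RGB(121, 113, 188)


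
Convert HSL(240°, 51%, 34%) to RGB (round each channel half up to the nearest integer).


H=240°, S=0.51, L=0.34
C = (1-|2L-1|)×S = (1-|-0.32|)×0.51 = 0.3468
H' = H/60 = 240/60 ≈ 4.0000; X = C×(1-|H' mod 2 - 1|) = 0.0
m = L - C/2 = 0.34 - 0.1734 = 0.1666
Sector ⌊H'⌋ = 4 → (R',G',B') = (0.0, 0.0, 0.3468)
RGB = ((R'+m)×255, (G'+m)×255, (B'+m)×255) = (42.483, 42.483, 130.917)
Round half up → RGB(42, 42, 131)


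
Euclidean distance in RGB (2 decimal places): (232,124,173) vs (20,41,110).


d = √[(R₁-R₂)² + (G₁-G₂)² + (B₁-B₂)²]
d = √[(232-20)² + (124-41)² + (173-110)²]
d = √[44944 + 6889 + 3969]
d = √55802
d ≈ 236.22


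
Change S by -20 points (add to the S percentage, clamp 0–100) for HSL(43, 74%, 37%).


Original S = 74%
Adjustment = -20 percentage points
New S = 74 + (-20) = 54
Clamp to [0, 100] → 54
= HSL(43°, 54%, 37%)


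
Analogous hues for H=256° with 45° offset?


Base hue: 256°
Left analog: (256 - 45) mod 360 = 211°
Right analog: (256 + 45) mod 360 = 301°
Analogous hues = 211° and 301°


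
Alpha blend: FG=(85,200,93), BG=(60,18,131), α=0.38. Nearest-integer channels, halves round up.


C = α×F + (1-α)×B, with 1-α = 0.62
R: 0.38×85 + 0.62×60 = 32.30 + 37.20 = 69.50 → 70
G: 0.38×200 + 0.62×18 = 76.00 + 11.16 = 87.16 → 87
B: 0.38×93 + 0.62×131 = 35.34 + 81.22 = 116.56 → 117
= RGB(70, 87, 117)
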